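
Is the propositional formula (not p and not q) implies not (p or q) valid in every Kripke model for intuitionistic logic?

This is a constructively valid De Morgan direction (conjunction of negations to negated disjunction), which is intuitionistically derivable.
If both not p and not q hold at a world, no accessible world forces p or forces q, so none forces p or q.

Yes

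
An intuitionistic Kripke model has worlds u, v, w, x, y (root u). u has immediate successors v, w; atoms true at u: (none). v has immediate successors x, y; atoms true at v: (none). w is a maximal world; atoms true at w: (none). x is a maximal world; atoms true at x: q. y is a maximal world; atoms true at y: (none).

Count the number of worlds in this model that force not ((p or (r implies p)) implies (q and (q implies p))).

u: forces it.
v: forces it.
w: forces it.
x: forces it.
y: forces it.
Worlds forcing the formula: {u, v, w, x, y}.

5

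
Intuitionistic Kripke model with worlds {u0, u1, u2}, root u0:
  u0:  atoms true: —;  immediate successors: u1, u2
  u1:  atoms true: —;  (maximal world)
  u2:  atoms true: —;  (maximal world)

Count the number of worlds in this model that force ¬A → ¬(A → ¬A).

0

u0: does not force it — u0 ⊮ ¬A → ¬(A → ¬A): already at u0 itself, u0 ⊩ ¬A but u0 ⊮ ¬(A → ¬A).
u1: does not force it — u1 ⊮ ¬A → ¬(A → ¬A): already at u1 itself, u1 ⊩ ¬A but u1 ⊮ ¬(A → ¬A).
u2: does not force it — u2 ⊮ ¬A → ¬(A → ¬A): already at u2 itself, u2 ⊩ ¬A but u2 ⊮ ¬(A → ¬A).
Worlds forcing the formula: { }.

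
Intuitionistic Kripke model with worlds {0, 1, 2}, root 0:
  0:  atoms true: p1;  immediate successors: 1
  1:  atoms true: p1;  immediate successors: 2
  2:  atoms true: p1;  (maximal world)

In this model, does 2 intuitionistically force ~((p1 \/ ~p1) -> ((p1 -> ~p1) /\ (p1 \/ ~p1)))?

Yes

2 ||- ~((p1 \/ ~p1) -> ((p1 -> ~p1) /\ (p1 \/ ~p1))): no world accessible from 2 forces (p1 \/ ~p1) -> ((p1 -> ~p1) /\ (p1 \/ ~p1)).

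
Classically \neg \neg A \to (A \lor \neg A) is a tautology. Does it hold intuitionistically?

No

This is a variant of double-negation elimination (deriving excluded middle from double negation), which is not intuitionistically valid.
A Kripke countermodel: worlds s0, s1; order generated by s0 \le s1; atoms true at each world — s0:{}; s1:{A}.
s0 \nVdash \neg \neg A \to (A \lor \neg A): already at s0 itself, s0 \Vdash \neg \neg A but s0 \nVdash A \lor \neg A.
s0 \nVdash A \lor \neg A: neither disjunct is forced at s0.
s0 lacks atom A, so s0 \nVdash A.
So the root s0 does not force the formula.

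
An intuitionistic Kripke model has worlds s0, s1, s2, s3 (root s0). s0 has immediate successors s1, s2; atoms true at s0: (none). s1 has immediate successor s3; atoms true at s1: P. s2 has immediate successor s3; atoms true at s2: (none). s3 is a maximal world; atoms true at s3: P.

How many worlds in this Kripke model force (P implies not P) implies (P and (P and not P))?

4

s0: forces it.
s1: forces it.
s2: forces it.
s3: forces it.
Worlds forcing the formula: {s0, s1, s2, s3}.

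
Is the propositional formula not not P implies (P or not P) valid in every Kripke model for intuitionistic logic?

This is a variant of double-negation elimination (deriving excluded middle from double negation), which is not intuitionistically valid.
A Kripke countermodel: worlds a, b; order generated by a <= b; atoms true at each world — a:{}; b:{P}.
a does not force not not P implies (P or not P): already at a itself, a forces not not P but a does not force P or not P.
a does not force P or not P: neither disjunct is forced at a.
a lacks atom P, so a does not force P.
So the root a does not force the formula.

No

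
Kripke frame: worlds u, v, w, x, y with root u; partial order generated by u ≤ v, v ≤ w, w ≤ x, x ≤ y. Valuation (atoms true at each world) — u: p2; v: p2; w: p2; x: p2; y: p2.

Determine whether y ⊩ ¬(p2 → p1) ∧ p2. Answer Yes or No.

Yes

y ⊩ ¬(p2 → p1) ∧ p2 since y forces both conjuncts.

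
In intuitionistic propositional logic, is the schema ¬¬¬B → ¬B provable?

Yes

This is triple-negation reduction, which is intuitionistically derivable.
Assume ¬¬¬B and suppose B. Then ¬¬B (double-negation introduction), contradicting ¬¬¬B. So ¬B.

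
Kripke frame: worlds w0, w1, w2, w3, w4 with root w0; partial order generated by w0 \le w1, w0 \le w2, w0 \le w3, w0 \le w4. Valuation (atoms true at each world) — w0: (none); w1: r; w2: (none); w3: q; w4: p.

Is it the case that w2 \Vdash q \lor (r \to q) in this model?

w2 \Vdash q \lor (r \to q) via the disjunct r \to q.

Yes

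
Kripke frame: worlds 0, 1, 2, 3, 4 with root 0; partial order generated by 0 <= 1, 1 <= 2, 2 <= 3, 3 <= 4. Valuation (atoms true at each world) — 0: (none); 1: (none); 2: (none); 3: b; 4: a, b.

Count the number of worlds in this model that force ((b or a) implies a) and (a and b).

1

0: does not force it — 0 does not force ((b or a) implies a) and (a and b) since 0 fails (b or a) implies a.
1: does not force it — 1 does not force ((b or a) implies a) and (a and b) since 1 fails (b or a) implies a.
2: does not force it.
3: does not force it.
4: forces it.
Worlds forcing the formula: {4}.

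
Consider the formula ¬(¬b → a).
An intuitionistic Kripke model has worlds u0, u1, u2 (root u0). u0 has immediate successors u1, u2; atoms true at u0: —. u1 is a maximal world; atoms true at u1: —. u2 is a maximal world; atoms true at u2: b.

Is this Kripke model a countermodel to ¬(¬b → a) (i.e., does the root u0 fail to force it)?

u0 ⊮ ¬(¬b → a) since u2 is accessible from u0 and u2 ⊩ ¬b → a.
u2 ⊩ ¬b → a vacuously: no world accessible from u2 forces the antecedent ¬b.
So the root u0 does not force ¬(¬b → a); the model is a countermodel.

Yes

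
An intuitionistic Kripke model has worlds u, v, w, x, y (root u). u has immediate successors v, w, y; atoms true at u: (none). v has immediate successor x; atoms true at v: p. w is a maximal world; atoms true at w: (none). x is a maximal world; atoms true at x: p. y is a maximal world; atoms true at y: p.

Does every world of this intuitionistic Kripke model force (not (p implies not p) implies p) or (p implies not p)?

Yes

u forces (not (p implies not p) implies p) or (p implies not p) via the disjunct not (p implies not p) implies p.
Since the root u forces (not (p implies not p) implies p) or (p implies not p) and forcing is persistent (monotone upward), every world forces it.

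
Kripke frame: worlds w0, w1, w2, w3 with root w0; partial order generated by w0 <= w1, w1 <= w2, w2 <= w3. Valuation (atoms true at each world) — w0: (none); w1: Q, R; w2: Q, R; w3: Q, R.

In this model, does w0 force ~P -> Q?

No

w0 ||-/- ~P -> Q: already at w0 itself, w0 ||- ~P but w0 ||-/- Q.
w0 lacks atom Q, so w0 ||-/- Q.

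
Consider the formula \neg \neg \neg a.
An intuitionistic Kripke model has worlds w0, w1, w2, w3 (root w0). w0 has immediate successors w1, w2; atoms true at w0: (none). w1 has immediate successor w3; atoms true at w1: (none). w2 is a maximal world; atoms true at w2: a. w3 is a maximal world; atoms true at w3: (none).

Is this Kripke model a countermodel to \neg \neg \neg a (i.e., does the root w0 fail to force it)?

w0 \nVdash \neg \neg \neg a since w2 is accessible from w0 and w2 \Vdash \neg \neg a.
w2 \Vdash \neg \neg a: no world accessible from w2 forces \neg a.
So the root w0 does not force \neg \neg \neg a; the model is a countermodel.

Yes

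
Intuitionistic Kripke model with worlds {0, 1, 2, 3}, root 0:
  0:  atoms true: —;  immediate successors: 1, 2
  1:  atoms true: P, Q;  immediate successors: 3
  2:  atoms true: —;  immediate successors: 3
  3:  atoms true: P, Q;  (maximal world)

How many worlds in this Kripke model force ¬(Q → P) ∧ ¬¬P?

0: does not force it — 0 ⊮ ¬(Q → P) ∧ ¬¬P since 0 fails ¬(Q → P).
1: does not force it.
2: does not force it.
3: does not force it.
Worlds forcing the formula: { }.

0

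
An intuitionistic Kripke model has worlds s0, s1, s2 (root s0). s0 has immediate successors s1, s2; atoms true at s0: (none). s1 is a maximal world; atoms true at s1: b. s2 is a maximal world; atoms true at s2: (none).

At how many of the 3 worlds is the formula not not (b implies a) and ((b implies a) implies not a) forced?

1

s0: does not force it — s0 does not force not not (b implies a) and ((b implies a) implies not a) since s0 fails not not (b implies a).
s1: does not force it — s1 does not force not not (b implies a) and ((b implies a) implies not a) since s1 fails not not (b implies a).
s2: forces it.
Worlds forcing the formula: {s2}.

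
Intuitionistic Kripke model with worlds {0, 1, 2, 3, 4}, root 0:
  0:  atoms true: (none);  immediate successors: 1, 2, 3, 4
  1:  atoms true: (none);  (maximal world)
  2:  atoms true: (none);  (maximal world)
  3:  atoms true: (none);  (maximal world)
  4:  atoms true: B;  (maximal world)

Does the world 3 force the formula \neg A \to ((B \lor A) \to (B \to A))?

3 \Vdash \neg A \to ((B \lor A) \to (B \to A)): every world accessible from 3 that forces \neg A (namely 3) also forces (B \lor A) \to (B \to A).

Yes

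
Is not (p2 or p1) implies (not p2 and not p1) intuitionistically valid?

This is a constructively valid De Morgan direction (negated disjunction to conjunction of negations), which is intuitionistically derivable.
From not (p2 or p1): if p2 held then p2 or p1 would, contradiction — so not p2; similarly not p1.

Yes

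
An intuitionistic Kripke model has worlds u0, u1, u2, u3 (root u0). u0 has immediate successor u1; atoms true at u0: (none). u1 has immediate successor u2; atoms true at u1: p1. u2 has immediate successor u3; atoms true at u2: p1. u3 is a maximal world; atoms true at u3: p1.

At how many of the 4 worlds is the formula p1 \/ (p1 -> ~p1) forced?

u0: does not force it — u0 ||-/- p1 \/ (p1 -> ~p1): neither disjunct is forced at u0.
u1: forces it.
u2: forces it.
u3: forces it.
Worlds forcing the formula: {u1, u2, u3}.

3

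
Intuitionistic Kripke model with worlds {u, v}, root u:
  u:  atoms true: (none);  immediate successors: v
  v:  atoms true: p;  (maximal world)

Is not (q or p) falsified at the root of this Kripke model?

u does not force not (q or p) since v is accessible from u and v forces q or p.
v forces q or p via the disjunct p.
So the root u does not force not (q or p); the model is a countermodel.

Yes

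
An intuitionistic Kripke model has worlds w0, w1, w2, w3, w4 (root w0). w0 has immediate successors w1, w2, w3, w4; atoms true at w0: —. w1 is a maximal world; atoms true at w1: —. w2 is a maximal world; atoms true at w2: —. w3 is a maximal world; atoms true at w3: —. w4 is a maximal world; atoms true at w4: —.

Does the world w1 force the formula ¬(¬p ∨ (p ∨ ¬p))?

w1 ⊮ ¬(¬p ∨ (p ∨ ¬p)) since w1 is accessible from w1 and w1 ⊩ ¬p ∨ (p ∨ ¬p).
w1 ⊩ ¬p ∨ (p ∨ ¬p) via the disjunct ¬p.

No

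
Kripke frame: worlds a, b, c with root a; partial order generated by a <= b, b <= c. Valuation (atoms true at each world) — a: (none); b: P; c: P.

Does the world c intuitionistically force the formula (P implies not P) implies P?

Yes

c forces (P implies not P) implies P vacuously: no world accessible from c forces the antecedent P implies not P.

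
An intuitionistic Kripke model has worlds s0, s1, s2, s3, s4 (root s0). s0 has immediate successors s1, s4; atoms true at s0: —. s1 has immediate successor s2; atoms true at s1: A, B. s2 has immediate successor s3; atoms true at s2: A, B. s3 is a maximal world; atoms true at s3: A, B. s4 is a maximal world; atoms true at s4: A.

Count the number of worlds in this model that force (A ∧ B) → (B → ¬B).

1

s0: does not force it — s0 ⊮ (A ∧ B) → (B → ¬B): at the accessible world s1, s1 ⊩ A ∧ B but s1 ⊮ B → ¬B.
s1: does not force it.
s2: does not force it.
s3: does not force it.
s4: forces it.
Worlds forcing the formula: {s4}.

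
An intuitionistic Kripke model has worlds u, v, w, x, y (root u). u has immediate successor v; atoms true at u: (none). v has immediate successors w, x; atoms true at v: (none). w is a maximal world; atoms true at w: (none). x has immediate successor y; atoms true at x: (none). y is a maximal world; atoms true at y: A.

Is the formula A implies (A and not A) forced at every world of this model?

Not every world: u does not force A implies (A and not A).
u does not force A implies (A and not A): at the accessible world y, y forces A but y does not force A and not A.
y does not force A and not A since y fails not A.

No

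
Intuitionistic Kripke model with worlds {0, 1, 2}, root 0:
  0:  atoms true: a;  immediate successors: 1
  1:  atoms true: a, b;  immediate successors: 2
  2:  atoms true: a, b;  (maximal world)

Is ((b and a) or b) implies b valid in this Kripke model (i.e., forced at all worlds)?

0 forces ((b and a) or b) implies b: every world accessible from 0 that forces (b and a) or b (namely 1, 2) also forces b.
Since the root 0 forces ((b and a) or b) implies b and forcing is persistent (monotone upward), every world forces it.

Yes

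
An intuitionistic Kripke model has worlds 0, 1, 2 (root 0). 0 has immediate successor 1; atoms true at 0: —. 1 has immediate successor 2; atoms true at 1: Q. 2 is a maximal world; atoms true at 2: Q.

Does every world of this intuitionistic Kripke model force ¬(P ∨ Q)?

Not every world: 0 ⊮ ¬(P ∨ Q).
0 ⊮ ¬(P ∨ Q) since 1 is accessible from 0 and 1 ⊩ P ∨ Q.
1 ⊩ P ∨ Q via the disjunct Q.

No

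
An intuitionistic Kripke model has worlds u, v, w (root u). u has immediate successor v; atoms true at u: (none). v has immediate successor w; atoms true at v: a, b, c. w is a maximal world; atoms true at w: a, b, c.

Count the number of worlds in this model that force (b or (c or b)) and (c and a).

u: does not force it — u does not force (b or (c or b)) and (c and a) since u fails b or (c or b).
v: forces it.
w: forces it.
Worlds forcing the formula: {v, w}.

2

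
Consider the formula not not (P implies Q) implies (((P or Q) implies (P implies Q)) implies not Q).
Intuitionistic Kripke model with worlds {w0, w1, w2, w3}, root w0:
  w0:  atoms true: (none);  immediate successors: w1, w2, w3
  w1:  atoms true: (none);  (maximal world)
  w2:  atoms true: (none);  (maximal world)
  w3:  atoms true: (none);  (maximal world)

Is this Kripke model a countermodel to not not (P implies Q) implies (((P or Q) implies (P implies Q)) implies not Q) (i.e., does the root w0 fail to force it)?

No

w0 forces not not (P implies Q) implies (((P or Q) implies (P implies Q)) implies not Q): every world accessible from w0 that forces not not (P implies Q) (namely w0, w1, w2, w3) also forces ((P or Q) implies (P implies Q)) implies not Q.
So the root w0 forces not not (P implies Q) implies (((P or Q) implies (P implies Q)) implies not Q); the model is not a countermodel.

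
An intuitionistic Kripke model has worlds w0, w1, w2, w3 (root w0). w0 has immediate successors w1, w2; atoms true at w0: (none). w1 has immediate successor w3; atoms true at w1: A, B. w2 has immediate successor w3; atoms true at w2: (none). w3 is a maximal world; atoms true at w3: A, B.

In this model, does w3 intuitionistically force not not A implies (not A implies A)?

Yes

w3 forces not not A implies (not A implies A): every world accessible from w3 that forces not not A (namely w3) also forces not A implies A.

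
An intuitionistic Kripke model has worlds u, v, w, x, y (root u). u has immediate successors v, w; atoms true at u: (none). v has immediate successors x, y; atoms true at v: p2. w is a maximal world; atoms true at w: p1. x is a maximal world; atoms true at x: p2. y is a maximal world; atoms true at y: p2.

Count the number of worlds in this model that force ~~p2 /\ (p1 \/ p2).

u: does not force it — u ||-/- ~~p2 /\ (p1 \/ p2) since u fails ~~p2.
v: forces it.
w: does not force it — w ||-/- ~~p2 /\ (p1 \/ p2) since w fails ~~p2.
x: forces it.
y: forces it.
Worlds forcing the formula: {v, x, y}.

3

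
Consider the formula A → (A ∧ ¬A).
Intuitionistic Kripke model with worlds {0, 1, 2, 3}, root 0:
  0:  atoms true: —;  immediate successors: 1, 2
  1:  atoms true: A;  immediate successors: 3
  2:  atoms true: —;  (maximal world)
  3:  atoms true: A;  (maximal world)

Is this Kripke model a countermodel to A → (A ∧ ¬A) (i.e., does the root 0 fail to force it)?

Yes

0 ⊮ A → (A ∧ ¬A): at the accessible world 1, 1 ⊩ A but 1 ⊮ A ∧ ¬A.
1 ⊮ A ∧ ¬A since 1 fails ¬A.
So the root 0 does not force A → (A ∧ ¬A); the model is a countermodel.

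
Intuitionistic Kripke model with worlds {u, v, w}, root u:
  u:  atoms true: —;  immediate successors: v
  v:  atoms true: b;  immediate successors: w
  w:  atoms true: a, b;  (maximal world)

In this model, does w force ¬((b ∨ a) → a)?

No

w ⊮ ¬((b ∨ a) → a) since w is accessible from w and w ⊩ (b ∨ a) → a.
w ⊩ (b ∨ a) → a: every world accessible from w that forces b ∨ a (namely w) also forces a.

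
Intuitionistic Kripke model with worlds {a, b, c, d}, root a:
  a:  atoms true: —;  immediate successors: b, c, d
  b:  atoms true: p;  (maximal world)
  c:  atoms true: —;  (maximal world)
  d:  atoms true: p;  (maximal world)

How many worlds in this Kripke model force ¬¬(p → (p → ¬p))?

1

a: does not force it — a ⊮ ¬¬(p → (p → ¬p)) since b is accessible from a and b ⊩ ¬(p → (p → ¬p)).
b: does not force it — b ⊮ ¬¬(p → (p → ¬p)) since b is accessible from b and b ⊩ ¬(p → (p → ¬p)).
c: forces it.
d: does not force it — d ⊮ ¬¬(p → (p → ¬p)) since d is accessible from d and d ⊩ ¬(p → (p → ¬p)).
Worlds forcing the formula: {c}.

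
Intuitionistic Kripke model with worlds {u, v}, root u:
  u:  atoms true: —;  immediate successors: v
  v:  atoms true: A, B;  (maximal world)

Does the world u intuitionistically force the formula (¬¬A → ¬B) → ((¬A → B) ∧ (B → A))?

Yes

u ⊩ (¬¬A → ¬B) → ((¬A → B) ∧ (B → A)) vacuously: no world accessible from u forces the antecedent ¬¬A → ¬B.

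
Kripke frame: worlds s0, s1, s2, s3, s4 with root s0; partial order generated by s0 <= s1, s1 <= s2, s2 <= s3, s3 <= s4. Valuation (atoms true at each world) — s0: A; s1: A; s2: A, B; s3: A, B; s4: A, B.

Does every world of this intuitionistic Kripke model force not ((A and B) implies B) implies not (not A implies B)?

s0 forces not ((A and B) implies B) implies not (not A implies B) vacuously: no world accessible from s0 forces the antecedent not ((A and B) implies B).
Since the root s0 forces not ((A and B) implies B) implies not (not A implies B) and forcing is persistent (monotone upward), every world forces it.

Yes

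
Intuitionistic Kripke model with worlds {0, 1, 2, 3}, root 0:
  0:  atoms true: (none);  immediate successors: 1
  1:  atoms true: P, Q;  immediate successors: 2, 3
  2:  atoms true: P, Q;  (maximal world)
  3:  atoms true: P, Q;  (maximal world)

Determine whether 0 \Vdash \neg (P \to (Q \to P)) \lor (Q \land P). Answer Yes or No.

No

0 \nVdash \neg (P \to (Q \to P)) \lor (Q \land P): neither disjunct is forced at 0.
0 \nVdash \neg (P \to (Q \to P)) since 0 is accessible from 0 and 0 \Vdash P \to (Q \to P).
0 \Vdash P \to (Q \to P): every world accessible from 0 that forces P (namely 1, 2, 3) also forces Q \to P.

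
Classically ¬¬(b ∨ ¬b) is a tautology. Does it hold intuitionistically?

Yes

This is the double negation of excluded middle, which is intuitionistically derivable.
Assuming ¬(b ∨ ¬b): from b we'd get b ∨ ¬b, so ¬b; but then b ∨ ¬b again — contradiction. Hence ¬¬(b ∨ ¬b).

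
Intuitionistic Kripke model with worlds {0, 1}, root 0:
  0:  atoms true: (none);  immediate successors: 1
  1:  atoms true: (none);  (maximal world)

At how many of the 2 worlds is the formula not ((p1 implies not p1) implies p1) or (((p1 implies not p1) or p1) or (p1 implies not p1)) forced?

0: forces it.
1: forces it.
Worlds forcing the formula: {0, 1}.

2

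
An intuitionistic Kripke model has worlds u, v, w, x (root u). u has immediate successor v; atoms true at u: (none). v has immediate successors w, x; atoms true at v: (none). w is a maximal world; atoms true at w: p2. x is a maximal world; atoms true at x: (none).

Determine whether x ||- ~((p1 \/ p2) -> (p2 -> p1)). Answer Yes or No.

No

x ||-/- ~((p1 \/ p2) -> (p2 -> p1)) since x is accessible from x and x ||- (p1 \/ p2) -> (p2 -> p1).
x ||- (p1 \/ p2) -> (p2 -> p1) vacuously: no world accessible from x forces the antecedent p1 \/ p2.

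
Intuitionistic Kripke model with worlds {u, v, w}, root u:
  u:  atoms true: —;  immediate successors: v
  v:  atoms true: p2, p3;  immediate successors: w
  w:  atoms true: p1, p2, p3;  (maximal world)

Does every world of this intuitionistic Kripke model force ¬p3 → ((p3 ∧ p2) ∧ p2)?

u ⊩ ¬p3 → ((p3 ∧ p2) ∧ p2) vacuously: no world accessible from u forces the antecedent ¬p3.
Since the root u forces ¬p3 → ((p3 ∧ p2) ∧ p2) and forcing is persistent (monotone upward), every world forces it.

Yes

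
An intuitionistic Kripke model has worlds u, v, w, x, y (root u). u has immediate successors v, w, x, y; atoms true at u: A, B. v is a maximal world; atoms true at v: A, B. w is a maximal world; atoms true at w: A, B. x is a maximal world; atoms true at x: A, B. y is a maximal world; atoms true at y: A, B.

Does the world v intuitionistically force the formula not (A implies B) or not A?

No

v does not force not (A implies B) or not A: neither disjunct is forced at v.
v does not force not (A implies B) since v is accessible from v and v forces A implies B.
v forces A implies B: every world accessible from v that forces A (namely v) also forces B.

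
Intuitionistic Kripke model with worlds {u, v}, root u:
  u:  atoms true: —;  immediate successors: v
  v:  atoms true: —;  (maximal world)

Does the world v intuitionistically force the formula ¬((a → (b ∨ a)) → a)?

Yes

v ⊩ ¬((a → (b ∨ a)) → a): no world accessible from v forces (a → (b ∨ a)) → a.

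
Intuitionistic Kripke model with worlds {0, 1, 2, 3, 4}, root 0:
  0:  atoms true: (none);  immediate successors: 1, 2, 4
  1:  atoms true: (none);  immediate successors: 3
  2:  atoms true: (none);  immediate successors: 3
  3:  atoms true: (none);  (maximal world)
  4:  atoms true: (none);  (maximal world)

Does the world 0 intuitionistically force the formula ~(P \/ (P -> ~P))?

0 ||-/- ~(P \/ (P -> ~P)) since 0 is accessible from 0 and 0 ||- P \/ (P -> ~P).
0 ||- P \/ (P -> ~P) via the disjunct P -> ~P.

No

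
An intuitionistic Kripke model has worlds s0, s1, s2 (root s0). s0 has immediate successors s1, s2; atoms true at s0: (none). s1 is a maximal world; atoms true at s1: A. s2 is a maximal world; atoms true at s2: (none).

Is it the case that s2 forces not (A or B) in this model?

s2 forces not (A or B): no world accessible from s2 forces A or B.

Yes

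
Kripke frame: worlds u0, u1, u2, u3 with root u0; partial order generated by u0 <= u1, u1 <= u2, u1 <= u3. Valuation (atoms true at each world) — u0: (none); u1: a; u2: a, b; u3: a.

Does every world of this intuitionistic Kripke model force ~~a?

Yes

u0 ||- ~~a: no world accessible from u0 forces ~a.
Since the root u0 forces ~~a and forcing is persistent (monotone upward), every world forces it.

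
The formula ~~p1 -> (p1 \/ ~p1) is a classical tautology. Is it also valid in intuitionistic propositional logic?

No

This is a variant of double-negation elimination (deriving excluded middle from double negation), which is not intuitionistically valid.
A Kripke countermodel: worlds s0, s1; order generated by s0 <= s1; atoms true at each world — s0:{}; s1:{p1}.
s0 ||-/- ~~p1 -> (p1 \/ ~p1): already at s0 itself, s0 ||- ~~p1 but s0 ||-/- p1 \/ ~p1.
s0 ||-/- p1 \/ ~p1: neither disjunct is forced at s0.
s0 lacks atom p1, so s0 ||-/- p1.
So the root s0 does not force the formula.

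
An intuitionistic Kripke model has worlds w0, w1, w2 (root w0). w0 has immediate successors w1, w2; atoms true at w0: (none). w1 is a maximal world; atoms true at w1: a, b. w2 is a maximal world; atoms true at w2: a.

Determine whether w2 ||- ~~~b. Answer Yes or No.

w2 ||- ~~~b: no world accessible from w2 forces ~~b.

Yes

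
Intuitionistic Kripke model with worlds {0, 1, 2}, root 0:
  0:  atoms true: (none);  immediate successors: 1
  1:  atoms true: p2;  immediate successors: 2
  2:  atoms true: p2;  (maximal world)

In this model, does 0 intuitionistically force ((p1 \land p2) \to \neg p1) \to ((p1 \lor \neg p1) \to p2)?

No

0 \nVdash ((p1 \land p2) \to \neg p1) \to ((p1 \lor \neg p1) \to p2): already at 0 itself, 0 \Vdash (p1 \land p2) \to \neg p1 but 0 \nVdash (p1 \lor \neg p1) \to p2.
0 \nVdash (p1 \lor \neg p1) \to p2: already at 0 itself, 0 \Vdash p1 \lor \neg p1 but 0 \nVdash p2.
0 lacks atom p2, so 0 \nVdash p2.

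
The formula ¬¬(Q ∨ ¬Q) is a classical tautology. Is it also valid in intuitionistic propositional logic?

Yes

This is the double negation of excluded middle, which is intuitionistically derivable.
Assuming ¬(Q ∨ ¬Q): from Q we'd get Q ∨ ¬Q, so ¬Q; but then Q ∨ ¬Q again — contradiction. Hence ¬¬(Q ∨ ¬Q).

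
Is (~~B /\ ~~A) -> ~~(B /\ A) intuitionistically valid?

This is the distribution of double negation over conjunction, which is intuitionistically derivable.
Assume ~~B, ~~A, and ~(B /\ A). From B we'd get ~A (since B /\ A is refuted), contradicting ~~A; so ~B, contradicting ~~B.

Yes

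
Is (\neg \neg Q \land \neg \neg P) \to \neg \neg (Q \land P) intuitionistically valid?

Yes

This is the distribution of double negation over conjunction, which is intuitionistically derivable.
Assume \neg \neg Q, \neg \neg P, and \neg (Q \land P). From Q we'd get \neg P (since Q \land P is refuted), contradicting \neg \neg P; so \neg Q, contradicting \neg \neg Q.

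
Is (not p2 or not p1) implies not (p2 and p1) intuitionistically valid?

Yes

This is a constructively valid De Morgan direction (disjunction of negations to negated conjunction), which is intuitionistically derivable.
If not p2 holds at a world then no accessible world forces p2, hence none forces p2 and p1; likewise for not p1.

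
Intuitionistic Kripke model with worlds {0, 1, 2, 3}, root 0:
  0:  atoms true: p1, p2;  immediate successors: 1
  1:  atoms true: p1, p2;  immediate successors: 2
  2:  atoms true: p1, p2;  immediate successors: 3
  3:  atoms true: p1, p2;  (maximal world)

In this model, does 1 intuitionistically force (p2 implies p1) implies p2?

Yes

1 forces (p2 implies p1) implies p2: every world accessible from 1 that forces p2 implies p1 (namely 1, 2, 3) also forces p2.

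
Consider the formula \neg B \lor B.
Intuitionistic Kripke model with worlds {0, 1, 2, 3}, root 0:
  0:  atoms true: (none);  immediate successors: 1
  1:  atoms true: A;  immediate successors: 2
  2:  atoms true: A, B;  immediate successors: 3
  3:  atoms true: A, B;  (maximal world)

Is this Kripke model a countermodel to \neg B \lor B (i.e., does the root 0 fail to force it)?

0 \nVdash \neg B \lor B: neither disjunct is forced at 0.
0 \nVdash \neg B since 2 is accessible from 0 and 2 \Vdash B.
So the root 0 does not force \neg B \lor B; the model is a countermodel.

Yes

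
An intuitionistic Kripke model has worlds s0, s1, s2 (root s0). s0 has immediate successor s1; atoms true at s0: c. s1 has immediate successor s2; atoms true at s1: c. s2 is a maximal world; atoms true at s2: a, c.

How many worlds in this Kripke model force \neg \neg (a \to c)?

s0: forces it.
s1: forces it.
s2: forces it.
Worlds forcing the formula: {s0, s1, s2}.

3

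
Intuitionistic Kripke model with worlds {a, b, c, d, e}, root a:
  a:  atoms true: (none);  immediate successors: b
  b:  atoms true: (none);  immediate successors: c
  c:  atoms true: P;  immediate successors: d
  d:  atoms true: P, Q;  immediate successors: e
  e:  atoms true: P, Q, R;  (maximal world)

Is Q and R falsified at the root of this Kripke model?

a does not force Q and R since a fails Q.
So the root a does not force Q and R; the model is a countermodel.

Yes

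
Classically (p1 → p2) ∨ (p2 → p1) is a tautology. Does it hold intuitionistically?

This is the Gödel–Dummett linearity axiom, which is not intuitionistically valid.
A Kripke countermodel: worlds u0, u1, u2; order generated by u0 ≤ u1, u0 ≤ u2; atoms true at each world — u0:{}; u1:{p1}; u2:{p2}.
u0 ⊮ (p1 → p2) ∨ (p2 → p1): neither disjunct is forced at u0.
u0 ⊮ p1 → p2: at the accessible world u1, u1 ⊩ p1 but u1 ⊮ p2.
u1 lacks atom p2, so u1 ⊮ p2.
So the root u0 does not force the formula.

No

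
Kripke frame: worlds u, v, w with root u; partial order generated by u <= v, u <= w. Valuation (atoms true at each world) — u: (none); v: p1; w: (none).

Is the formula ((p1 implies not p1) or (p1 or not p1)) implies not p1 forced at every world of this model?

No

Not every world: u does not force ((p1 implies not p1) or (p1 or not p1)) implies not p1.
u does not force ((p1 implies not p1) or (p1 or not p1)) implies not p1: at the accessible world v, v forces (p1 implies not p1) or (p1 or not p1) but v does not force not p1.
v does not force not p1 since v is accessible from v and v forces p1.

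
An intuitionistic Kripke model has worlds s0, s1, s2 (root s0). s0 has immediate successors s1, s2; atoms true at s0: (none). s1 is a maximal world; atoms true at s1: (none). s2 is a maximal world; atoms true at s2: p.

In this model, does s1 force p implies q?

Yes

s1 forces p implies q vacuously: no world accessible from s1 forces the antecedent p.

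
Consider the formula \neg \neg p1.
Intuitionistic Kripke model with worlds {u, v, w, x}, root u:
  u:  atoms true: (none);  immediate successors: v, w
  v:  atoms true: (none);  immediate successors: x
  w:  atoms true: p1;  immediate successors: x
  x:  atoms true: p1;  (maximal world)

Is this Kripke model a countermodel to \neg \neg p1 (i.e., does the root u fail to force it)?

u \Vdash \neg \neg p1: no world accessible from u forces \neg p1.
So the root u forces \neg \neg p1; the model is not a countermodel.

No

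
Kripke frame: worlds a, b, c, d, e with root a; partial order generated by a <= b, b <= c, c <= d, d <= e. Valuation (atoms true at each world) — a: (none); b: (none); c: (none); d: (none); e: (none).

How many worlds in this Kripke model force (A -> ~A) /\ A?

a: does not force it — a ||-/- (A -> ~A) /\ A since a fails A.
b: does not force it — b ||-/- (A -> ~A) /\ A since b fails A.
c: does not force it.
d: does not force it.
e: does not force it.
Worlds forcing the formula: { }.

0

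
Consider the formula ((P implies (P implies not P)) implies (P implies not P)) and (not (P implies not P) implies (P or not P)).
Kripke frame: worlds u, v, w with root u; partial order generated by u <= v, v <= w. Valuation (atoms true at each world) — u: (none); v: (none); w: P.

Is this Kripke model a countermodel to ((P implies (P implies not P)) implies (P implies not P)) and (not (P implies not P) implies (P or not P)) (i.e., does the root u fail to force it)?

u does not force ((P implies (P implies not P)) implies (P implies not P)) and (not (P implies not P) implies (P or not P)) since u fails not (P implies not P) implies (P or not P).
So the root u does not force ((P implies (P implies not P)) implies (P implies not P)) and (not (P implies not P) implies (P or not P)); the model is a countermodel.

Yes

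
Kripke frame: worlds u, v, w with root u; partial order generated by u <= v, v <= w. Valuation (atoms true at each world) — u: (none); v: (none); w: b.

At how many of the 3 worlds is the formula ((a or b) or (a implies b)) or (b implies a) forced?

u: forces it.
v: forces it.
w: forces it.
Worlds forcing the formula: {u, v, w}.

3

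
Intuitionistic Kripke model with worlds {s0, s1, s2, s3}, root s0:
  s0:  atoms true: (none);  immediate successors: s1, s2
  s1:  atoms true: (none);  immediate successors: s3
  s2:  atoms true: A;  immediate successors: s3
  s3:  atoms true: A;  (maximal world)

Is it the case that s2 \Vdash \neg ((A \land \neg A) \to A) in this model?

No

s2 \nVdash \neg ((A \land \neg A) \to A) since s2 is accessible from s2 and s2 \Vdash (A \land \neg A) \to A.
s2 \Vdash (A \land \neg A) \to A vacuously: no world accessible from s2 forces the antecedent A \land \neg A.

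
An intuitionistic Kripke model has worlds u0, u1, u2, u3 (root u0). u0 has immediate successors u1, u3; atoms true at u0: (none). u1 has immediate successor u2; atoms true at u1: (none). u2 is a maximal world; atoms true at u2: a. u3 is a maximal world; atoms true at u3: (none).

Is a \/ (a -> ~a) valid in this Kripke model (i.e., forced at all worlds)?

Not every world: u0 ||-/- a \/ (a -> ~a).
u0 ||-/- a \/ (a -> ~a): neither disjunct is forced at u0.
u0 lacks atom a, so u0 ||-/- a.

No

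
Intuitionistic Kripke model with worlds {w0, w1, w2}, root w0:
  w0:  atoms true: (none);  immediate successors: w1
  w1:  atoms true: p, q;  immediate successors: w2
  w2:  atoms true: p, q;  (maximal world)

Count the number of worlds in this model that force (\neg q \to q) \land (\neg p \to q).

w0: forces it.
w1: forces it.
w2: forces it.
Worlds forcing the formula: {w0, w1, w2}.

3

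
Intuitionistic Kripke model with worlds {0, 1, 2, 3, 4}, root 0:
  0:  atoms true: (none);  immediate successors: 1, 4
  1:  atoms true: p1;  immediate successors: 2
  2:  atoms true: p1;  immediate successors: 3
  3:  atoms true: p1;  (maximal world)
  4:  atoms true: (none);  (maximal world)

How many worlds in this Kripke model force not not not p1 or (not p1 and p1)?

0: does not force it — 0 does not force not not not p1 or (not p1 and p1): neither disjunct is forced at 0.
1: does not force it — 1 does not force not not not p1 or (not p1 and p1): neither disjunct is forced at 1.
2: does not force it — 2 does not force not not not p1 or (not p1 and p1): neither disjunct is forced at 2.
3: does not force it.
4: forces it.
Worlds forcing the formula: {4}.

1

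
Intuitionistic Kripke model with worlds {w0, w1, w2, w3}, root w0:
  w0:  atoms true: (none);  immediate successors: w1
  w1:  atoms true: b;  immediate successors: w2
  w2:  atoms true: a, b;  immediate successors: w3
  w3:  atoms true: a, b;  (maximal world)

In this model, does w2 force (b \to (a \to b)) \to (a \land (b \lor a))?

w2 \Vdash (b \to (a \to b)) \to (a \land (b \lor a)): every world accessible from w2 that forces b \to (a \to b) (namely w2, w3) also forces a \land (b \lor a).

Yes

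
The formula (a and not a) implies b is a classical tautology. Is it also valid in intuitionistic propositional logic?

Yes

This is an instance of ex falso quodlibet, which is intuitionistically derivable.
No world can force both a and not a, so the antecedent a and not a is never forced and the implication holds vacuously at every world.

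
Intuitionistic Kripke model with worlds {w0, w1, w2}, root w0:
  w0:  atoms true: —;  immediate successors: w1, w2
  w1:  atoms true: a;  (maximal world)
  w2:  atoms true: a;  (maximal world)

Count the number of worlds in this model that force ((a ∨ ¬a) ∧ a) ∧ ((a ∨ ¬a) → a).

2

w0: does not force it — w0 ⊮ ((a ∨ ¬a) ∧ a) ∧ ((a ∨ ¬a) → a) since w0 fails (a ∨ ¬a) ∧ a.
w1: forces it.
w2: forces it.
Worlds forcing the formula: {w1, w2}.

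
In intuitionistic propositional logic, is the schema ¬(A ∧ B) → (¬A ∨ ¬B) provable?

This is the constructively invalid direction of De Morgan's law for conjunction, which is not intuitionistically valid.
A Kripke countermodel: worlds 0, 1, 2; order generated by 0 ≤ 1, 0 ≤ 2; atoms true at each world — 0:{}; 1:{A}; 2:{B}.
0 ⊮ ¬(A ∧ B) → (¬A ∨ ¬B): already at 0 itself, 0 ⊩ ¬(A ∧ B) but 0 ⊮ ¬A ∨ ¬B.
0 ⊮ ¬A ∨ ¬B: neither disjunct is forced at 0.
0 ⊮ ¬A since 1 is accessible from 0 and 1 ⊩ A.
So the root 0 does not force the formula.

No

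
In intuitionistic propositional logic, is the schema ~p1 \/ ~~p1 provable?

No

This is the weak law of excluded middle, which is not intuitionistically valid.
A Kripke countermodel: worlds s0, s1, s2; order generated by s0 <= s1, s0 <= s2; atoms true at each world — s0:{}; s1:{p1}; s2:{}.
s0 ||-/- ~p1 \/ ~~p1: neither disjunct is forced at s0.
s0 ||-/- ~p1 since s1 is accessible from s0 and s1 ||- p1.
So the root s0 does not force the formula.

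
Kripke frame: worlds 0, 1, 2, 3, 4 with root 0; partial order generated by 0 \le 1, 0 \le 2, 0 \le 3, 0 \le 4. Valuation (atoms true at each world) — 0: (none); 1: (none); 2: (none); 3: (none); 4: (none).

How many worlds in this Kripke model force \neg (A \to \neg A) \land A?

0

0: does not force it — 0 \nVdash \neg (A \to \neg A) \land A since 0 fails \neg (A \to \neg A).
1: does not force it — 1 \nVdash \neg (A \to \neg A) \land A since 1 fails \neg (A \to \neg A).
2: does not force it — 2 \nVdash \neg (A \to \neg A) \land A since 2 fails \neg (A \to \neg A).
3: does not force it.
4: does not force it.
Worlds forcing the formula: { }.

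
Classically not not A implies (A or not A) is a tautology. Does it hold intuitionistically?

This is a variant of double-negation elimination (deriving excluded middle from double negation), which is not intuitionistically valid.
A Kripke countermodel: worlds w0, w1; order generated by w0 <= w1; atoms true at each world — w0:{}; w1:{A}.
w0 does not force not not A implies (A or not A): already at w0 itself, w0 forces not not A but w0 does not force A or not A.
w0 does not force A or not A: neither disjunct is forced at w0.
w0 lacks atom A, so w0 does not force A.
So the root w0 does not force the formula.

No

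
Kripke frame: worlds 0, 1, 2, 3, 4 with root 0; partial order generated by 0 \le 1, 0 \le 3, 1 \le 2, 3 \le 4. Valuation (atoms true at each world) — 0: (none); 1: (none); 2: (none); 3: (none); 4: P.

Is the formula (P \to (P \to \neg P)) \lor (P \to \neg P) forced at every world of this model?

No

Not every world: 0 \nVdash (P \to (P \to \neg P)) \lor (P \to \neg P).
0 \nVdash (P \to (P \to \neg P)) \lor (P \to \neg P): neither disjunct is forced at 0.
0 \nVdash P \to (P \to \neg P): at the accessible world 4, 4 \Vdash P but 4 \nVdash P \to \neg P.
4 \nVdash P \to \neg P: already at 4 itself, 4 \Vdash P but 4 \nVdash \neg P.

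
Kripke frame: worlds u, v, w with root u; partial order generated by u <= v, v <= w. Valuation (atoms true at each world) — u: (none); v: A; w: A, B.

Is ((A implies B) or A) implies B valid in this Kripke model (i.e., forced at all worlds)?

Not every world: u does not force ((A implies B) or A) implies B.
u does not force ((A implies B) or A) implies B: at the accessible world v, v forces (A implies B) or A but v does not force B.
v lacks atom B, so v does not force B.

No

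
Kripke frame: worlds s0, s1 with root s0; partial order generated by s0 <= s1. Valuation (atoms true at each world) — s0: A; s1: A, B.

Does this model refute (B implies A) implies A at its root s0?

No

s0 forces (B implies A) implies A: every world accessible from s0 that forces B implies A (namely s0, s1) also forces A.
So the root s0 forces (B implies A) implies A; the model is not a countermodel.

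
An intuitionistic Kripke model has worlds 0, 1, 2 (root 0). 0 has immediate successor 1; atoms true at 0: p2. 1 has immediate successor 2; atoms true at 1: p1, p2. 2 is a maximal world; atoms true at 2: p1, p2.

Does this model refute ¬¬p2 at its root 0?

No

0 ⊩ ¬¬p2: no world accessible from 0 forces ¬p2.
So the root 0 forces ¬¬p2; the model is not a countermodel.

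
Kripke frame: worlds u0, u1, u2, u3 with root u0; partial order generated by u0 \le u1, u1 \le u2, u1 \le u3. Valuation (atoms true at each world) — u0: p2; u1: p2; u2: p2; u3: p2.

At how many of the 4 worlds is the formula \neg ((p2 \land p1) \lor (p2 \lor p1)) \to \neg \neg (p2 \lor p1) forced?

u0: forces it.
u1: forces it.
u2: forces it.
u3: forces it.
Worlds forcing the formula: {u0, u1, u2, u3}.

4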